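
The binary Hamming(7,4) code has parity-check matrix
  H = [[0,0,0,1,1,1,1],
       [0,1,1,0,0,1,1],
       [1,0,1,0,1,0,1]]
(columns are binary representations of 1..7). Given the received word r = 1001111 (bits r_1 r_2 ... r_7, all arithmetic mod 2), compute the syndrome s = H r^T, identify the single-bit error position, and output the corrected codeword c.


s = (0, 0, 1)^T, error position = 1, corrected codeword c = 0001111

Compute s = H r^T mod 2 one row at a time:
  s_1 = 1 + 1 + 1 + 1 = 4 ≡ 0 (mod 2).
  s_2 = 0 + 0 + 1 + 1 = 2 ≡ 0 (mod 2).
  s_3 = 1 + 0 + 1 + 1 = 3 ≡ 1 (mod 2).
s = (0, 0, 1)^T — this equals column 1 of H (binary 001), so error is at position 1.
Correct: flip bit 1 of r = 1001111 to get c = 0001111.


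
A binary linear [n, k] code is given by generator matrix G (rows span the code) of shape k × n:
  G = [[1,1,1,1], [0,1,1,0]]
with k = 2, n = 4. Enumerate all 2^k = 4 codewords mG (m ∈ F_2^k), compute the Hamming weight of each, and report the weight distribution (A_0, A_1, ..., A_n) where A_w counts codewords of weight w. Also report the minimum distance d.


Weight distribution: A_0 = 1, A_2 = 2, A_4 = 1. Minimum distance d = 2.

Enumerate all 2^2 = 4 messages m ∈ F_2^2.
For each, compute codeword c = mG in F_2^4, then tally its weight.
  m = 00 → c = 0000, weight = 0.
  m = 10 → c = 1111, weight = 4.
  m = 01 → c = 0110, weight = 2.
  m = 11 → c = 1001, weight = 2.
Tally weights:
  weight 0: 1 codewords.
  weight 2: 2 codewords.
  weight 4: 1 codewords.
Minimum distance d = smallest w > 0 with A_w > 0 = 2.
Sanity: Σ A_w = 4 = 2^2 = 4 ✓.


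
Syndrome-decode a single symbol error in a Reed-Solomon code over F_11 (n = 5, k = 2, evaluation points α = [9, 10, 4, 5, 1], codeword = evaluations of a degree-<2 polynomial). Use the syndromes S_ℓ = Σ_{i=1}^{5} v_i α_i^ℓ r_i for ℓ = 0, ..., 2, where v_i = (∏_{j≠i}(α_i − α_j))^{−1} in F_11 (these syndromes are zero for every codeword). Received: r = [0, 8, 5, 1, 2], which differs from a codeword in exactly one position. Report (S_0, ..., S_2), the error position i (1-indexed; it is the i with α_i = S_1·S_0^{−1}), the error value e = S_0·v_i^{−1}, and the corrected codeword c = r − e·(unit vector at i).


S = (5, 9, 3), error at position 3, error magnitude e = 1, c = [0, 8, 4, 1, 2].

Step 1: column multipliers v_i = (∏_{j≠i}(α_i − α_j))^{−1} mod 11.
  i = 1 (α = 9): (9−10)(9−4)(9−5)(9−1) = (−1)·5·4·8 = −160 ≡ 5, so v_1 = 5^{−1} = 9 (mod 11).
  i = 2 (α = 10): (10−9)(10−4)(10−5)(10−1) = 1·6·5·9 = 270 ≡ 6, so v_2 = 6^{−1} = 2 (mod 11).
  i = 3 (α = 4): (4−9)(4−10)(4−5)(4−1) = (−5)·(−6)·(−1)·3 = −90 ≡ 9, so v_3 = 9^{−1} = 5 (mod 11).
  i = 4 (α = 5): (5−9)(5−10)(5−4)(5−1) = (−4)·(−5)·1·4 = 80 ≡ 3, so v_4 = 3^{−1} = 4 (mod 11).
  i = 5 (α = 1): (1−9)(1−10)(1−4)(1−5) = (−8)·(−9)·(−3)·(−4) = 864 ≡ 6, so v_5 = 6^{−1} = 2 (mod 11).
  v = [9, 2, 5, 4, 2].
Step 2: syndromes of r = [0, 8, 5, 1, 2] (all sums mod 11).
  S_0 = Σ v_i r_i = 9·0 + 2·8 + 5·5 + 4·1 + 2·2 = 49 ≡ 5.
  S_1 = Σ v_i α_i r_i = 9·9·0 + 2·10·8 + 5·4·5 + 4·5·1 + 2·1·2 = 284 ≡ 9.
  α_i^2 mod 11 = [4, 1, 5, 3, 1].
  S_2 = Σ v_i α_i^2 r_i = 9·4·0 + 2·1·8 + 5·5·5 + 4·3·1 + 2·1·2 = 157 ≡ 3.
  S = (5, 9, 3) ≠ 0, so r is not a codeword (an error is present).
Step 3: locate the error. For a single error e at position i, S_ℓ = v_i·e·α_i^ℓ, so α_err = S_1/S_0.
  S_0^{−1} = 5^{−1} = 9 (mod 11), so α_err = 9·9 = 81 ≡ 4 = α_3. Error position i = 3.
  Consistency check: S_2/S_1 = 3·5 = 15 ≡ 4 = α_err ✓ (single-error assumption holds).
Step 4: error magnitude e = S_0/v_3 = S_0·∏_{j≠3}(α_3 − α_j) = 5·9 = 45 ≡ 1 (mod 11).
Step 5: correct position 3: c_3 = r_3 − e = 5 − 1 ≡ 4 (mod 11). Hence c = [0, 8, 4, 1, 2].
  Check: interpolating c through the α_i gives m(x) = 5 + 8·x (degree < 2) with m(α_i) = c_i for every i, so c is indeed a codeword.


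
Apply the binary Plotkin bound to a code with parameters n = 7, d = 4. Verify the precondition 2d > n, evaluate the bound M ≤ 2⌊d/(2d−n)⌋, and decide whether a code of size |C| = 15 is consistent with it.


Plotkin bound M ≤ 8; given |C| = 15 > bound (violated).

Check applicability: 2d = 8, n = 7.
2d − n = 1 > 0, so Plotkin applies.
Compute d/(2d−n) = 4/1 ≈ 4.0000.
⌊d/(2d−n)⌋ = 4.
Plotkin bound: M ≤ 2·4 = 8.
Given |C| = 15, check: VIOLATED.
This |C| is above the Plotkin bound, so no binary code with n = 7, d = 4 and 15 codewords exists.


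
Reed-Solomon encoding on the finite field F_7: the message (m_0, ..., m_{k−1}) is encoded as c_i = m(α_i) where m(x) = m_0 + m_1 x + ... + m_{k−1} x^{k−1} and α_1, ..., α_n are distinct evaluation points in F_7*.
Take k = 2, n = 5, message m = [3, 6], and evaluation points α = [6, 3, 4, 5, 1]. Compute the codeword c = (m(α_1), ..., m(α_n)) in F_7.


c = [4, 0, 6, 5, 2]

Message polynomial: m(x) = 3 + 6·x (mod 7).
For each evaluation point α_i, compute m(α_i) mod 7:
  α_1 = 6: Horner steps 6 → 4, so m(6) = 4.
  α_2 = 3: Horner steps 6 → 0, so m(3) = 0.
  α_3 = 4: Horner steps 6 → 6, so m(4) = 6.
  α_4 = 5: Horner steps 6 → 5, so m(5) = 5.
  α_5 = 1: Horner steps 6 → 2, so m(1) = 2.
Codeword c = [4, 0, 6, 5, 2] ∈ F_7^5.


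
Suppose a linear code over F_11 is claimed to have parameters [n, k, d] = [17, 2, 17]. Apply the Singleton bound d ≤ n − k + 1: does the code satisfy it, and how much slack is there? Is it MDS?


Singleton RHS = n − k + 1 = 16, slack = -1, bound violated (no such code; not MDS).

Singleton bound: d ≤ n − k + 1.
Here n = 17, k = 2, so n − k + 1 = 16.
Given d = 17, check d ≤ 16: NO.
Slack = (n − k + 1) − d = -1.
The slack is negative: d = 17 exceeds n − k + 1 = 16 by 1, so the Singleton bound is violated and no linear [17, 2, 17]_11 code can exist. In particular it is not MDS (MDS requires d = n − k + 1 exactly).
Description: the claimed parameters are [17, 2, 17]_11; such a code would be impossible (violates the Singleton bound).


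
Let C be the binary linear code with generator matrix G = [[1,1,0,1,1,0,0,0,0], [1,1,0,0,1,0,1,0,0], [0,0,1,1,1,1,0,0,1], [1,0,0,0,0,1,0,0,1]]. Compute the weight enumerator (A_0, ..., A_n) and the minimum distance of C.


Weight distribution: A_0 = 1, A_2 = 2, A_3 = 1, A_4 = 5, A_5 = 6, A_7 = 1. Minimum distance d = 2.

Enumerate all 2^4 = 16 messages m ∈ F_2^4.
For each, compute codeword c = mG in F_2^9, then tally its weight.
  m = 0000 → c = 000000000, weight = 0.
  m = 1000 → c = 110110000, weight = 4.
  m = 0100 → c = 110010100, weight = 4.
  m = 1100 → c = 000100100, weight = 2.
  m = 0010 → c = 001111001, weight = 5.
  m = 1010 → c = 111001001, weight = 5.
  m = 0110 → c = 111101101, weight = 7.
  m = 1110 → c = 001011101, weight = 5.
  m = 0001 → c = 100001001, weight = 3.
  m = 1001 → c = 010111001, weight = 5.
  m = 0101 → c = 010011101, weight = 5.
  m = 1101 → c = 100101101, weight = 5.
  m = 0011 → c = 101110000, weight = 4.
  m = 1011 → c = 011000000, weight = 2.
  m = 0111 → c = 011100100, weight = 4.
  m = 1111 → c = 101010100, weight = 4.
Tally weights:
  weight 0: 1 codewords.
  weight 2: 2 codewords.
  weight 3: 1 codewords.
  weight 4: 5 codewords.
  weight 5: 6 codewords.
  weight 7: 1 codewords.
Minimum distance d = smallest w > 0 with A_w > 0 = 2.
Sanity: Σ A_w = 16 = 2^4 = 16 ✓.


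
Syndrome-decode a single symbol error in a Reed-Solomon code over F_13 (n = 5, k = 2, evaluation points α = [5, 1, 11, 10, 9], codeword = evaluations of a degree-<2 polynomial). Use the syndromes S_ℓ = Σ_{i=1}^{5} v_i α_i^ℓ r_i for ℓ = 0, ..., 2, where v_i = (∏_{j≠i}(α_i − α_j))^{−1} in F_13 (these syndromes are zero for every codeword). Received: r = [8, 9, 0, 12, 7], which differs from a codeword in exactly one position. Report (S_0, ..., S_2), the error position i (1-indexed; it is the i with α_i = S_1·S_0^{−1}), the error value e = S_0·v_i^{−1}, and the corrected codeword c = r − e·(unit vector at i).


S = (4, 1, 10), error at position 4, error magnitude e = 2, c = [8, 9, 0, 10, 7].

Step 1: column multipliers v_i = (∏_{j≠i}(α_i − α_j))^{−1} mod 13.
  i = 1 (α = 5): (5−1)(5−11)(5−10)(5−9) = 4·(−6)·(−5)·(−4) = −480 ≡ 1, so v_1 = 1^{−1} = 1 (mod 13).
  i = 2 (α = 1): (1−5)(1−11)(1−10)(1−9) = (−4)·(−10)·(−9)·(−8) = 2880 ≡ 7, so v_2 = 7^{−1} = 2 (mod 13).
  i = 3 (α = 11): (11−5)(11−1)(11−10)(11−9) = 6·10·1·2 = 120 ≡ 3, so v_3 = 3^{−1} = 9 (mod 13).
  i = 4 (α = 10): (10−5)(10−1)(10−11)(10−9) = 5·9·(−1)·1 = −45 ≡ 7, so v_4 = 7^{−1} = 2 (mod 13).
  i = 5 (α = 9): (9−5)(9−1)(9−11)(9−10) = 4·8·(−2)·(−1) = 64 ≡ 12, so v_5 = 12^{−1} = 12 (mod 13).
  v = [1, 2, 9, 2, 12].
Step 2: syndromes of r = [8, 9, 0, 12, 7] (all sums mod 13).
  S_0 = Σ v_i r_i = 1·8 + 2·9 + 9·0 + 2·12 + 12·7 = 134 ≡ 4.
  S_1 = Σ v_i α_i r_i = 1·5·8 + 2·1·9 + 9·11·0 + 2·10·12 + 12·9·7 = 1054 ≡ 1.
  α_i^2 mod 13 = [12, 1, 4, 9, 3].
  S_2 = Σ v_i α_i^2 r_i = 1·12·8 + 2·1·9 + 9·4·0 + 2·9·12 + 12·3·7 = 582 ≡ 10.
  S = (4, 1, 10) ≠ 0, so r is not a codeword (an error is present).
Step 3: locate the error. For a single error e at position i, S_ℓ = v_i·e·α_i^ℓ, so α_err = S_1/S_0.
  S_0^{−1} = 4^{−1} = 10 (mod 13), so α_err = 1·10 = 10 ≡ 10 = α_4. Error position i = 4.
  Consistency check: S_2/S_1 = 10·1 = 10 ≡ 10 = α_err ✓ (single-error assumption holds).
Step 4: error magnitude e = S_0/v_4 = S_0·∏_{j≠4}(α_4 − α_j) = 4·7 = 28 ≡ 2 (mod 13).
Step 5: correct position 4: c_4 = r_4 − e = 12 − 2 ≡ 10 (mod 13). Hence c = [8, 9, 0, 10, 7].
  Check: interpolating c through the α_i gives m(x) = 6 + 3·x (degree < 2) with m(α_i) = c_i for every i, so c is indeed a codeword.


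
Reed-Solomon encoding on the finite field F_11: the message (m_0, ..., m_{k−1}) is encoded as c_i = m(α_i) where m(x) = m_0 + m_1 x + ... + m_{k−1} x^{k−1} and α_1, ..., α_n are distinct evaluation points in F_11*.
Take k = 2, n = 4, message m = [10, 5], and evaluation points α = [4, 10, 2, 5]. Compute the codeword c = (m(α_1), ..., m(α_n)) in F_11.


c = [8, 5, 9, 2]

Message polynomial: m(x) = 10 + 5·x (mod 11).
For each evaluation point α_i, compute m(α_i) mod 11:
  α_1 = 4: Horner steps 5 → 8, so m(4) = 8.
  α_2 = 10: Horner steps 5 → 5, so m(10) = 5.
  α_3 = 2: Horner steps 5 → 9, so m(2) = 9.
  α_4 = 5: Horner steps 5 → 2, so m(5) = 2.
Codeword c = [8, 5, 9, 2] ∈ F_11^4.


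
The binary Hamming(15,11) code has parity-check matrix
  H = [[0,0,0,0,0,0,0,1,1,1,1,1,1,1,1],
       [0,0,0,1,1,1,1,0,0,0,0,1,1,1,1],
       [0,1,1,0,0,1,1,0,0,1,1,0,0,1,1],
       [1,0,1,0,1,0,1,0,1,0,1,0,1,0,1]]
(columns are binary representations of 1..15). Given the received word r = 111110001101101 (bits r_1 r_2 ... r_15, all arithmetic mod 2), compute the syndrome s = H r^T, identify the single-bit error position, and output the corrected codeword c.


s = (1, 1, 0, 0)^T, error position = 12, corrected codeword c = 111110001100101

Compute s = H r^T mod 2 one row at a time:
  s_1 = 0 + 1 + 1 + 0 + 1 + 1 + 0 + 1 = 5 ≡ 1 (mod 2).
  s_2 = 1 + 1 + 0 + 0 + 1 + 1 + 0 + 1 = 5 ≡ 1 (mod 2).
  s_3 = 1 + 1 + 0 + 0 + 1 + 0 + 0 + 1 = 4 ≡ 0 (mod 2).
  s_4 = 1 + 1 + 1 + 0 + 1 + 0 + 1 + 1 = 6 ≡ 0 (mod 2).
s = (1, 1, 0, 0)^T — this equals column 12 of H (binary 1100), so error is at position 12.
Correct: flip bit 12 of r = 111110001101101 to get c = 111110001100101.


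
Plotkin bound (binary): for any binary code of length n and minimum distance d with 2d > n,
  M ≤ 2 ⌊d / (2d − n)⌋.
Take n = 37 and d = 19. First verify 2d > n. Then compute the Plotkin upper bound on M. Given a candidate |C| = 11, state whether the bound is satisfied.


Plotkin bound M ≤ 38; given |C| = 11 ≤ bound (satisfied).

Check applicability: 2d = 38, n = 37.
2d − n = 1 > 0, so Plotkin applies.
Compute d/(2d−n) = 19/1 ≈ 19.0000.
⌊d/(2d−n)⌋ = 19.
Plotkin bound: M ≤ 2·19 = 38.
Given |C| = 11, check: satisfied.
This |C| is below the Plotkin bound.


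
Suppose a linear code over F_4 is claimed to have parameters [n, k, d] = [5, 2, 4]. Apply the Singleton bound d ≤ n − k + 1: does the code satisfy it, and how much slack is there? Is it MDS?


Singleton RHS = n − k + 1 = 4, slack = 0, bound satisfied, MDS.

Singleton bound: d ≤ n − k + 1.
Here n = 5, k = 2, so n − k + 1 = 4.
Given d = 4, check d ≤ 4: YES.
Slack = (n − k + 1) − d = 0.
The code is MDS (slack = 0).
Description: the claimed parameters are [5, 2, 4]_4; such a code would be MDS (meets Singleton bound).


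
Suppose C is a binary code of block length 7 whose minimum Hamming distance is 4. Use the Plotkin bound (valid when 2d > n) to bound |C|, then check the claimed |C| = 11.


Plotkin bound M ≤ 8; given |C| = 11 > bound (violated).

Check applicability: 2d = 8, n = 7.
2d − n = 1 > 0, so Plotkin applies.
Compute d/(2d−n) = 4/1 ≈ 4.0000.
⌊d/(2d−n)⌋ = 4.
Plotkin bound: M ≤ 2·4 = 8.
Given |C| = 11, check: VIOLATED.
This |C| is above the Plotkin bound, so no binary code with n = 7, d = 4 and 11 codewords exists.


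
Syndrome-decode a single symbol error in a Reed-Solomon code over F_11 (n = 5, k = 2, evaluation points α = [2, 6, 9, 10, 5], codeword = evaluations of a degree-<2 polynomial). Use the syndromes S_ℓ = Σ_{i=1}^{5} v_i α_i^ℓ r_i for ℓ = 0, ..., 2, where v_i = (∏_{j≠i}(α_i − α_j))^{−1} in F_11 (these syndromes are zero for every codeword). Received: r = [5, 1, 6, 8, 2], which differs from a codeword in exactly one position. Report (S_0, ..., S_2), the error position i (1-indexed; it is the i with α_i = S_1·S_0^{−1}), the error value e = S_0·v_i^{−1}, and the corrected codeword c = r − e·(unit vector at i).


S = (2, 7, 8), error at position 3, error magnitude e = 8, c = [5, 1, 9, 8, 2].

Step 1: column multipliers v_i = (∏_{j≠i}(α_i − α_j))^{−1} mod 11.
  i = 1 (α = 2): (2−6)(2−9)(2−10)(2−5) = (−4)·(−7)·(−8)·(−3) = 672 ≡ 1, so v_1 = 1^{−1} = 1 (mod 11).
  i = 2 (α = 6): (6−2)(6−9)(6−10)(6−5) = 4·(−3)·(−4)·1 = 48 ≡ 4, so v_2 = 4^{−1} = 3 (mod 11).
  i = 3 (α = 9): (9−2)(9−6)(9−10)(9−5) = 7·3·(−1)·4 = −84 ≡ 4, so v_3 = 4^{−1} = 3 (mod 11).
  i = 4 (α = 10): (10−2)(10−6)(10−9)(10−5) = 8·4·1·5 = 160 ≡ 6, so v_4 = 6^{−1} = 2 (mod 11).
  i = 5 (α = 5): (5−2)(5−6)(5−9)(5−10) = 3·(−1)·(−4)·(−5) = −60 ≡ 6, so v_5 = 6^{−1} = 2 (mod 11).
  v = [1, 3, 3, 2, 2].
Step 2: syndromes of r = [5, 1, 6, 8, 2] (all sums mod 11).
  S_0 = Σ v_i r_i = 1·5 + 3·1 + 3·6 + 2·8 + 2·2 = 46 ≡ 2.
  S_1 = Σ v_i α_i r_i = 1·2·5 + 3·6·1 + 3·9·6 + 2·10·8 + 2·5·2 = 370 ≡ 7.
  α_i^2 mod 11 = [4, 3, 4, 1, 3].
  S_2 = Σ v_i α_i^2 r_i = 1·4·5 + 3·3·1 + 3·4·6 + 2·1·8 + 2·3·2 = 129 ≡ 8.
  S = (2, 7, 8) ≠ 0, so r is not a codeword (an error is present).
Step 3: locate the error. For a single error e at position i, S_ℓ = v_i·e·α_i^ℓ, so α_err = S_1/S_0.
  S_0^{−1} = 2^{−1} = 6 (mod 11), so α_err = 7·6 = 42 ≡ 9 = α_3. Error position i = 3.
  Consistency check: S_2/S_1 = 8·8 = 64 ≡ 9 = α_err ✓ (single-error assumption holds).
Step 4: error magnitude e = S_0/v_3 = S_0·∏_{j≠3}(α_3 − α_j) = 2·4 = 8 ≡ 8 (mod 11).
Step 5: correct position 3: c_3 = r_3 − e = 6 − 8 ≡ 9 (mod 11). Hence c = [5, 1, 9, 8, 2].
  Check: interpolating c through the α_i gives m(x) = 7 + 10·x (degree < 2) with m(α_i) = c_i for every i, so c is indeed a codeword.


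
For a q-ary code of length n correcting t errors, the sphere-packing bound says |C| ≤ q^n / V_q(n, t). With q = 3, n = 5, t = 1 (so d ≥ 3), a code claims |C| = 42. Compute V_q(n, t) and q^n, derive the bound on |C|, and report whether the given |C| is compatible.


V_q(n, t) = 11, q^n = 243, Hamming bound = 22, |C| = 42 > bound (violated).

Step 1: Compute V_q(n, t) = Σ_{j=0}^1 C(n, j) (q−1)^j.
  j = 0: C(5,0)·(2)^0 = 1·1 = 1.
  j = 1: C(5,1)·(2)^1 = 5·2 = 10.
  V_q(n, t) = 1 + 10 = 11.
Step 2: q^n = 3^5 = 243.
Step 3: Hamming bound ⌊q^n / V_q(n,t)⌋ = ⌊243/11⌋ = 22.
Step 4: Compare |C| = 42 to 22: violated.
The claimed |C| lies above the Hamming bound, so no 3-ary code of length 5 with d ≥ 3 can have 42 codewords.


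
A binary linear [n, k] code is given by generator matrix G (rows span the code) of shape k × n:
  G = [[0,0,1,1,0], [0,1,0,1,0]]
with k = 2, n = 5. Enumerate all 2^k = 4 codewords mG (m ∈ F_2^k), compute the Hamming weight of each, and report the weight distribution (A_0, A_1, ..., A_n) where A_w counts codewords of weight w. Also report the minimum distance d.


Weight distribution: A_0 = 1, A_2 = 3. Minimum distance d = 2.

Enumerate all 2^2 = 4 messages m ∈ F_2^2.
For each, compute codeword c = mG in F_2^5, then tally its weight.
  m = 00 → c = 00000, weight = 0.
  m = 10 → c = 00110, weight = 2.
  m = 01 → c = 01010, weight = 2.
  m = 11 → c = 01100, weight = 2.
Tally weights:
  weight 0: 1 codewords.
  weight 2: 3 codewords.
Minimum distance d = smallest w > 0 with A_w > 0 = 2.
Sanity: Σ A_w = 4 = 2^2 = 4 ✓.


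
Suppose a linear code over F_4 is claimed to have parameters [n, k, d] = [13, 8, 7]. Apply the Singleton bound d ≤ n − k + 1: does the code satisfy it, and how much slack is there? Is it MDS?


Singleton RHS = n − k + 1 = 6, slack = -1, bound violated (no such code; not MDS).

Singleton bound: d ≤ n − k + 1.
Here n = 13, k = 8, so n − k + 1 = 6.
Given d = 7, check d ≤ 6: NO.
Slack = (n − k + 1) − d = -1.
The slack is negative: d = 7 exceeds n − k + 1 = 6 by 1, so the Singleton bound is violated and no linear [13, 8, 7]_4 code can exist. In particular it is not MDS (MDS requires d = n − k + 1 exactly).
Description: the claimed parameters are [13, 8, 7]_4; such a code would be impossible (violates the Singleton bound).


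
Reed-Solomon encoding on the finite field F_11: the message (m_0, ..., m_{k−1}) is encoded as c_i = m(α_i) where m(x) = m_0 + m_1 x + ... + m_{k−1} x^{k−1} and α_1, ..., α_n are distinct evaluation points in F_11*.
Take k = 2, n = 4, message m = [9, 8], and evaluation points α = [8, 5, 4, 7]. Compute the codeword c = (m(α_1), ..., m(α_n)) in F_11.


c = [7, 5, 8, 10]

Message polynomial: m(x) = 9 + 8·x (mod 11).
For each evaluation point α_i, compute m(α_i) mod 11:
  α_1 = 8: Horner steps 8 → 7, so m(8) = 7.
  α_2 = 5: Horner steps 8 → 5, so m(5) = 5.
  α_3 = 4: Horner steps 8 → 8, so m(4) = 8.
  α_4 = 7: Horner steps 8 → 10, so m(7) = 10.
Codeword c = [7, 5, 8, 10] ∈ F_11^4.


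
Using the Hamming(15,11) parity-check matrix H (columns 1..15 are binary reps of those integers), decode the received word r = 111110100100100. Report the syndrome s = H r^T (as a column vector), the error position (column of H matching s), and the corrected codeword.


s = (0, 0, 0, 1)^T, error position = 1, corrected codeword c = 011110100100100

Compute s = H r^T mod 2 one row at a time:
  s_1 = 0 + 0 + 1 + 0 + 0 + 1 + 0 + 0 = 2 ≡ 0 (mod 2).
  s_2 = 1 + 1 + 0 + 1 + 0 + 1 + 0 + 0 = 4 ≡ 0 (mod 2).
  s_3 = 1 + 1 + 0 + 1 + 1 + 0 + 0 + 0 = 4 ≡ 0 (mod 2).
  s_4 = 1 + 1 + 1 + 1 + 0 + 0 + 1 + 0 = 5 ≡ 1 (mod 2).
s = (0, 0, 0, 1)^T — this equals column 1 of H (binary 0001), so error is at position 1.
Correct: flip bit 1 of r = 111110100100100 to get c = 011110100100100.


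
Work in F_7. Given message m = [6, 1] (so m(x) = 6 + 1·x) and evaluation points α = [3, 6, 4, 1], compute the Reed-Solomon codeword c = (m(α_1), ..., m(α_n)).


c = [2, 5, 3, 0]

Message polynomial: m(x) = 6 + 1·x (mod 7).
For each evaluation point α_i, compute m(α_i) mod 7:
  α_1 = 3: Horner steps 1 → 2, so m(3) = 2.
  α_2 = 6: Horner steps 1 → 5, so m(6) = 5.
  α_3 = 4: Horner steps 1 → 3, so m(4) = 3.
  α_4 = 1: Horner steps 1 → 0, so m(1) = 0.
Codeword c = [2, 5, 3, 0] ∈ F_7^4.


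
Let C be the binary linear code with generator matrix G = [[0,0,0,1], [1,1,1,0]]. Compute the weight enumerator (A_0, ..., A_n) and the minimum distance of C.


Weight distribution: A_0 = 1, A_1 = 1, A_3 = 1, A_4 = 1. Minimum distance d = 1.

Enumerate all 2^2 = 4 messages m ∈ F_2^2.
For each, compute codeword c = mG in F_2^4, then tally its weight.
  m = 00 → c = 0000, weight = 0.
  m = 10 → c = 0001, weight = 1.
  m = 01 → c = 1110, weight = 3.
  m = 11 → c = 1111, weight = 4.
Tally weights:
  weight 0: 1 codewords.
  weight 1: 1 codewords.
  weight 3: 1 codewords.
  weight 4: 1 codewords.
Minimum distance d = smallest w > 0 with A_w > 0 = 1.
Sanity: Σ A_w = 4 = 2^2 = 4 ✓.


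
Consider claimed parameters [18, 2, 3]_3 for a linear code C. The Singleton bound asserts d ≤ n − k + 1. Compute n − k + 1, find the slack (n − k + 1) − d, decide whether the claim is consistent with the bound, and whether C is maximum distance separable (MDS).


Singleton RHS = n − k + 1 = 17, slack = 14, bound satisfied, not MDS.

Singleton bound: d ≤ n − k + 1.
Here n = 18, k = 2, so n − k + 1 = 17.
Given d = 3, check d ≤ 17: YES.
Slack = (n − k + 1) − d = 14.
The code is NOT MDS (slack = 14 > 0).
Description: the claimed parameters are [18, 2, 3]_3; such a code would be non-MDS.


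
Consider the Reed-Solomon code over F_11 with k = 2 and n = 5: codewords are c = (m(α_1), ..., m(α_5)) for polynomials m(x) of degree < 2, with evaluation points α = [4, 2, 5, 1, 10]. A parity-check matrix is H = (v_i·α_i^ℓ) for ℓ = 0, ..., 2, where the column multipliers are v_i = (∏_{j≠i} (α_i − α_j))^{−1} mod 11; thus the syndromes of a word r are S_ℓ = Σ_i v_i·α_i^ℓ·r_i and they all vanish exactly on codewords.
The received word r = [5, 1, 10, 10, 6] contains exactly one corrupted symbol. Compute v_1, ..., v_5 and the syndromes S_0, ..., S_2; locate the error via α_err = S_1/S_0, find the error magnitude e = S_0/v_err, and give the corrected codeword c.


S = (6, 8, 7), error at position 3, error magnitude e = 3, c = [5, 1, 7, 10, 6].

Step 1: column multipliers v_i = (∏_{j≠i}(α_i − α_j))^{−1} mod 11.
  i = 1 (α = 4): (4−2)(4−5)(4−1)(4−10) = 2·(−1)·3·(−6) = 36 ≡ 3, so v_1 = 3^{−1} = 4 (mod 11).
  i = 2 (α = 2): (2−4)(2−5)(2−1)(2−10) = (−2)·(−3)·1·(−8) = −48 ≡ 7, so v_2 = 7^{−1} = 8 (mod 11).
  i = 3 (α = 5): (5−4)(5−2)(5−1)(5−10) = 1·3·4·(−5) = −60 ≡ 6, so v_3 = 6^{−1} = 2 (mod 11).
  i = 4 (α = 1): (1−4)(1−2)(1−5)(1−10) = (−3)·(−1)·(−4)·(−9) = 108 ≡ 9, so v_4 = 9^{−1} = 5 (mod 11).
  i = 5 (α = 10): (10−4)(10−2)(10−5)(10−1) = 6·8·5·9 = 2160 ≡ 4, so v_5 = 4^{−1} = 3 (mod 11).
  v = [4, 8, 2, 5, 3].
Step 2: syndromes of r = [5, 1, 10, 10, 6] (all sums mod 11).
  S_0 = Σ v_i r_i = 4·5 + 8·1 + 2·10 + 5·10 + 3·6 = 116 ≡ 6.
  S_1 = Σ v_i α_i r_i = 4·4·5 + 8·2·1 + 2·5·10 + 5·1·10 + 3·10·6 = 426 ≡ 8.
  α_i^2 mod 11 = [5, 4, 3, 1, 1].
  S_2 = Σ v_i α_i^2 r_i = 4·5·5 + 8·4·1 + 2·3·10 + 5·1·10 + 3·1·6 = 260 ≡ 7.
  S = (6, 8, 7) ≠ 0, so r is not a codeword (an error is present).
Step 3: locate the error. For a single error e at position i, S_ℓ = v_i·e·α_i^ℓ, so α_err = S_1/S_0.
  S_0^{−1} = 6^{−1} = 2 (mod 11), so α_err = 8·2 = 16 ≡ 5 = α_3. Error position i = 3.
  Consistency check: S_2/S_1 = 7·7 = 49 ≡ 5 = α_err ✓ (single-error assumption holds).
Step 4: error magnitude e = S_0/v_3 = S_0·∏_{j≠3}(α_3 − α_j) = 6·6 = 36 ≡ 3 (mod 11).
Step 5: correct position 3: c_3 = r_3 − e = 10 − 3 ≡ 7 (mod 11). Hence c = [5, 1, 7, 10, 6].
  Check: interpolating c through the α_i gives m(x) = 8 + 2·x (degree < 2) with m(α_i) = c_i for every i, so c is indeed a codeword.


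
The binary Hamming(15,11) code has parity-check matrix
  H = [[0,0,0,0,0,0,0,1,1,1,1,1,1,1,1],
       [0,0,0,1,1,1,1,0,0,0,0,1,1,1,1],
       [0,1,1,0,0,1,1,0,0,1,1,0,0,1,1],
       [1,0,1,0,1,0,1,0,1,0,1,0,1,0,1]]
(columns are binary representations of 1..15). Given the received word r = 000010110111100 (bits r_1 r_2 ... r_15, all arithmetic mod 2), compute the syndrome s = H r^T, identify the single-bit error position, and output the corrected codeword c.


s = (1, 0, 1, 0)^T, error position = 10, corrected codeword c = 000010110011100

Compute s = H r^T mod 2 one row at a time:
  s_1 = 1 + 0 + 1 + 1 + 1 + 1 + 0 + 0 = 5 ≡ 1 (mod 2).
  s_2 = 0 + 1 + 0 + 1 + 1 + 1 + 0 + 0 = 4 ≡ 0 (mod 2).
  s_3 = 0 + 0 + 0 + 1 + 1 + 1 + 0 + 0 = 3 ≡ 1 (mod 2).
  s_4 = 0 + 0 + 1 + 1 + 0 + 1 + 1 + 0 = 4 ≡ 0 (mod 2).
s = (1, 0, 1, 0)^T — this equals column 10 of H (binary 1010), so error is at position 10.
Correct: flip bit 10 of r = 000010110111100 to get c = 000010110011100.


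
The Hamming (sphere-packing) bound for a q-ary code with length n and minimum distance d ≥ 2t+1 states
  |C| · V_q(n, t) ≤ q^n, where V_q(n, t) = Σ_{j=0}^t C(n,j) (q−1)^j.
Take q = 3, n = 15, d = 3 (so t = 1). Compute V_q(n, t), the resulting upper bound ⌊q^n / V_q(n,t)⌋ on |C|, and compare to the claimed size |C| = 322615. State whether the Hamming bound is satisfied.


V_q(n, t) = 31, q^n = 14348907, Hamming bound = 462867, |C| = 322615 ≤ bound (satisfied).

Step 1: Compute V_q(n, t) = Σ_{j=0}^1 C(n, j) (q−1)^j.
  j = 0: C(15,0)·(2)^0 = 1·1 = 1.
  j = 1: C(15,1)·(2)^1 = 15·2 = 30.
  V_q(n, t) = 1 + 30 = 31.
Step 2: q^n = 3^15 = 14348907.
Step 3: Hamming bound ⌊q^n / V_q(n,t)⌋ = ⌊14348907/31⌋ = 462867.
Step 4: Compare |C| = 322615 to 462867: satisfied.
The claimed |C| lies below the Hamming bound.


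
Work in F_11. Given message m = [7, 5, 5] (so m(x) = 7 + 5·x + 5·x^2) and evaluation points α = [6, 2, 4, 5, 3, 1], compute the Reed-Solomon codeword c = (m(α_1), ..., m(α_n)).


c = [8, 4, 8, 3, 1, 6]

Message polynomial: m(x) = 7 + 5·x + 5·x^2 (mod 11).
For each evaluation point α_i, compute m(α_i) mod 11:
  α_1 = 6: Horner steps 5 → 2 → 8, so m(6) = 8.
  α_2 = 2: Horner steps 5 → 4 → 4, so m(2) = 4.
  α_3 = 4: Horner steps 5 → 3 → 8, so m(4) = 8.
  α_4 = 5: Horner steps 5 → 8 → 3, so m(5) = 3.
  α_5 = 3: Horner steps 5 → 9 → 1, so m(3) = 1.
  α_6 = 1: Horner steps 5 → 10 → 6, so m(1) = 6.
Codeword c = [8, 4, 8, 3, 1, 6] ∈ F_11^6.


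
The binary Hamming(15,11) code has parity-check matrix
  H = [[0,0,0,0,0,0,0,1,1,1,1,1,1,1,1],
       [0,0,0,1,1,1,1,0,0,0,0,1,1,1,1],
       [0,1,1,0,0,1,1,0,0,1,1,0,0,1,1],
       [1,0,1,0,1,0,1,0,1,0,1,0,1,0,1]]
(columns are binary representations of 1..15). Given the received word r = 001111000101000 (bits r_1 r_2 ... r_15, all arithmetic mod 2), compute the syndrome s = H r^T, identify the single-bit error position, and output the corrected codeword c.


s = (0, 0, 1, 0)^T, error position = 2, corrected codeword c = 011111000101000

Compute s = H r^T mod 2 one row at a time:
  s_1 = 0 + 0 + 1 + 0 + 1 + 0 + 0 + 0 = 2 ≡ 0 (mod 2).
  s_2 = 1 + 1 + 1 + 0 + 1 + 0 + 0 + 0 = 4 ≡ 0 (mod 2).
  s_3 = 0 + 1 + 1 + 0 + 1 + 0 + 0 + 0 = 3 ≡ 1 (mod 2).
  s_4 = 0 + 1 + 1 + 0 + 0 + 0 + 0 + 0 = 2 ≡ 0 (mod 2).
s = (0, 0, 1, 0)^T — this equals column 2 of H (binary 0010), so error is at position 2.
Correct: flip bit 2 of r = 001111000101000 to get c = 011111000101000.


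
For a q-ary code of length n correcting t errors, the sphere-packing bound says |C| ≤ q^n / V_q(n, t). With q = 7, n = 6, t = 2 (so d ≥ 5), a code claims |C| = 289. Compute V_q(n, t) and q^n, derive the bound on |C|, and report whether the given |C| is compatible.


V_q(n, t) = 577, q^n = 117649, Hamming bound = 203, |C| = 289 > bound (violated).

Step 1: Compute V_q(n, t) = Σ_{j=0}^2 C(n, j) (q−1)^j.
  j = 0: C(6,0)·(6)^0 = 1·1 = 1.
  j = 1: C(6,1)·(6)^1 = 6·6 = 36.
  j = 2: C(6,2)·(6)^2 = 15·36 = 540.
  V_q(n, t) = 1 + 36 + 540 = 577.
Step 2: q^n = 7^6 = 117649.
Step 3: Hamming bound ⌊q^n / V_q(n,t)⌋ = ⌊117649/577⌋ = 203.
Step 4: Compare |C| = 289 to 203: violated.
The claimed |C| lies above the Hamming bound, so no 7-ary code of length 6 with d ≥ 5 can have 289 codewords.


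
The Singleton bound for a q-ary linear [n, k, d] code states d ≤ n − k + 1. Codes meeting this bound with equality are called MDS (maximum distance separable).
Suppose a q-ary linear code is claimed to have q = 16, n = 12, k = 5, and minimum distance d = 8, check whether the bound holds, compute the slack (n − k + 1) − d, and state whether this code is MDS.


Singleton RHS = n − k + 1 = 8, slack = 0, bound satisfied, MDS.

Singleton bound: d ≤ n − k + 1.
Here n = 12, k = 5, so n − k + 1 = 8.
Given d = 8, check d ≤ 8: YES.
Slack = (n − k + 1) − d = 0.
The code is MDS (slack = 0).
Description: the claimed parameters are [12, 5, 8]_16; such a code would be MDS (meets Singleton bound).


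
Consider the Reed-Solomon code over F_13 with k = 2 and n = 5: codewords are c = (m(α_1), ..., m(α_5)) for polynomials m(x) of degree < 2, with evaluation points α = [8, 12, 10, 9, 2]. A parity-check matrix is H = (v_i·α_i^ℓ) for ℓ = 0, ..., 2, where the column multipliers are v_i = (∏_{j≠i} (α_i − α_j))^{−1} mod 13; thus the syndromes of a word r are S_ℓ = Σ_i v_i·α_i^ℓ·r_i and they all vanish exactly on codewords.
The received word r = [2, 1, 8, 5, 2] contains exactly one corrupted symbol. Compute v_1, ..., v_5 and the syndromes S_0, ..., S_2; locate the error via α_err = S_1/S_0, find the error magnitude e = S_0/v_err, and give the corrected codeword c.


S = (3, 6, 12), error at position 5, error magnitude e = 5, c = [2, 1, 8, 5, 10].

Step 1: column multipliers v_i = (∏_{j≠i}(α_i − α_j))^{−1} mod 13.
  i = 1 (α = 8): (8−12)(8−10)(8−9)(8−2) = (−4)·(−2)·(−1)·6 = −48 ≡ 4, so v_1 = 4^{−1} = 10 (mod 13).
  i = 2 (α = 12): (12−8)(12−10)(12−9)(12−2) = 4·2·3·10 = 240 ≡ 6, so v_2 = 6^{−1} = 11 (mod 13).
  i = 3 (α = 10): (10−8)(10−12)(10−9)(10−2) = 2·(−2)·1·8 = −32 ≡ 7, so v_3 = 7^{−1} = 2 (mod 13).
  i = 4 (α = 9): (9−8)(9−12)(9−10)(9−2) = 1·(−3)·(−1)·7 = 21 ≡ 8, so v_4 = 8^{−1} = 5 (mod 13).
  i = 5 (α = 2): (2−8)(2−12)(2−10)(2−9) = (−6)·(−10)·(−8)·(−7) = 3360 ≡ 6, so v_5 = 6^{−1} = 11 (mod 13).
  v = [10, 11, 2, 5, 11].
Step 2: syndromes of r = [2, 1, 8, 5, 2] (all sums mod 13).
  S_0 = Σ v_i r_i = 10·2 + 11·1 + 2·8 + 5·5 + 11·2 = 94 ≡ 3.
  S_1 = Σ v_i α_i r_i = 10·8·2 + 11·12·1 + 2·10·8 + 5·9·5 + 11·2·2 = 721 ≡ 6.
  α_i^2 mod 13 = [12, 1, 9, 3, 4].
  S_2 = Σ v_i α_i^2 r_i = 10·12·2 + 11·1·1 + 2·9·8 + 5·3·5 + 11·4·2 = 558 ≡ 12.
  S = (3, 6, 12) ≠ 0, so r is not a codeword (an error is present).
Step 3: locate the error. For a single error e at position i, S_ℓ = v_i·e·α_i^ℓ, so α_err = S_1/S_0.
  S_0^{−1} = 3^{−1} = 9 (mod 13), so α_err = 6·9 = 54 ≡ 2 = α_5. Error position i = 5.
  Consistency check: S_2/S_1 = 12·11 = 132 ≡ 2 = α_err ✓ (single-error assumption holds).
Step 4: error magnitude e = S_0/v_5 = S_0·∏_{j≠5}(α_5 − α_j) = 3·6 = 18 ≡ 5 (mod 13).
Step 5: correct position 5: c_5 = r_5 − e = 2 − 5 ≡ 10 (mod 13). Hence c = [2, 1, 8, 5, 10].
  Check: interpolating c through the α_i gives m(x) = 4 + 3·x (degree < 2) with m(α_i) = c_i for every i, so c is indeed a codeword.


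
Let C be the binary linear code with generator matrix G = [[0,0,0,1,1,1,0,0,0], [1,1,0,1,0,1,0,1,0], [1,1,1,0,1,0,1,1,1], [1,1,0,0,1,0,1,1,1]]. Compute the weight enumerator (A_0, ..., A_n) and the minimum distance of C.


Weight distribution: A_0 = 1, A_1 = 1, A_2 = 1, A_3 = 2, A_4 = 2, A_5 = 3, A_6 = 3, A_7 = 2, A_8 = 1. Minimum distance d = 1.

Enumerate all 2^4 = 16 messages m ∈ F_2^4.
For each, compute codeword c = mG in F_2^9, then tally its weight.
  m = 0000 → c = 000000000, weight = 0.
  m = 1000 → c = 000111000, weight = 3.
  m = 0100 → c = 110101010, weight = 5.
  m = 1100 → c = 110010010, weight = 4.
  m = 0010 → c = 111010111, weight = 7.
  m = 1010 → c = 111101111, weight = 8.
  m = 0110 → c = 001111101, weight = 6.
  m = 1110 → c = 001000101, weight = 3.
  m = 0001 → c = 110010111, weight = 6.
  m = 1001 → c = 110101111, weight = 7.
  m = 0101 → c = 000111101, weight = 5.
  m = 1101 → c = 000000101, weight = 2.
  m = 0011 → c = 001000000, weight = 1.
  m = 1011 → c = 001111000, weight = 4.
  m = 0111 → c = 111101010, weight = 6.
  m = 1111 → c = 111010010, weight = 5.
Tally weights:
  weight 0: 1 codewords.
  weight 1: 1 codewords.
  weight 2: 1 codewords.
  weight 3: 2 codewords.
  weight 4: 2 codewords.
  weight 5: 3 codewords.
  weight 6: 3 codewords.
  weight 7: 2 codewords.
  weight 8: 1 codewords.
Minimum distance d = smallest w > 0 with A_w > 0 = 1.
Sanity: Σ A_w = 16 = 2^4 = 16 ✓.


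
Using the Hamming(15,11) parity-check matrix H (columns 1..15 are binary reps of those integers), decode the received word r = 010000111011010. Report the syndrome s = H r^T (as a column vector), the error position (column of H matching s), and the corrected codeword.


s = (1, 1, 0, 1)^T, error position = 13, corrected codeword c = 010000111011110

Compute s = H r^T mod 2 one row at a time:
  s_1 = 1 + 1 + 0 + 1 + 1 + 0 + 1 + 0 = 5 ≡ 1 (mod 2).
  s_2 = 0 + 0 + 0 + 1 + 1 + 0 + 1 + 0 = 3 ≡ 1 (mod 2).
  s_3 = 1 + 0 + 0 + 1 + 0 + 1 + 1 + 0 = 4 ≡ 0 (mod 2).
  s_4 = 0 + 0 + 0 + 1 + 1 + 1 + 0 + 0 = 3 ≡ 1 (mod 2).
s = (1, 1, 0, 1)^T — this equals column 13 of H (binary 1101), so error is at position 13.
Correct: flip bit 13 of r = 010000111011010 to get c = 010000111011110.


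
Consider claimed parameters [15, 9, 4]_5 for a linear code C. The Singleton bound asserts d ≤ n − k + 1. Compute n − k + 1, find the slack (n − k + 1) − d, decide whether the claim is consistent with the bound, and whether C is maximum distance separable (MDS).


Singleton RHS = n − k + 1 = 7, slack = 3, bound satisfied, not MDS.

Singleton bound: d ≤ n − k + 1.
Here n = 15, k = 9, so n − k + 1 = 7.
Given d = 4, check d ≤ 7: YES.
Slack = (n − k + 1) − d = 3.
The code is NOT MDS (slack = 3 > 0).
Description: the claimed parameters are [15, 9, 4]_5; such a code would be non-MDS.


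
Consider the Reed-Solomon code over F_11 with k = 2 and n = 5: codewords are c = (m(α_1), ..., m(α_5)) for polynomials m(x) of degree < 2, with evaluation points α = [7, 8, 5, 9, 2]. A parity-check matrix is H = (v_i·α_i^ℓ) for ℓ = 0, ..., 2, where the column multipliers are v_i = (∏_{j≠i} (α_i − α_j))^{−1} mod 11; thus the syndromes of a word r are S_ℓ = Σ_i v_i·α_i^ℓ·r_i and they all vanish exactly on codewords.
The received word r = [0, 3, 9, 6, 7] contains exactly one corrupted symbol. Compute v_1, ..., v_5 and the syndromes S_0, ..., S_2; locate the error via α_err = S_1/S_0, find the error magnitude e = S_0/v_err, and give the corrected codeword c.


S = (3, 4, 9), error at position 3, error magnitude e = 4, c = [0, 3, 5, 6, 7].

Step 1: column multipliers v_i = (∏_{j≠i}(α_i − α_j))^{−1} mod 11.
  i = 1 (α = 7): (7−8)(7−5)(7−9)(7−2) = (−1)·2·(−2)·5 = 20 ≡ 9, so v_1 = 9^{−1} = 5 (mod 11).
  i = 2 (α = 8): (8−7)(8−5)(8−9)(8−2) = 1·3·(−1)·6 = −18 ≡ 4, so v_2 = 4^{−1} = 3 (mod 11).
  i = 3 (α = 5): (5−7)(5−8)(5−9)(5−2) = (−2)·(−3)·(−4)·3 = −72 ≡ 5, so v_3 = 5^{−1} = 9 (mod 11).
  i = 4 (α = 9): (9−7)(9−8)(9−5)(9−2) = 2·1·4·7 = 56 ≡ 1, so v_4 = 1^{−1} = 1 (mod 11).
  i = 5 (α = 2): (2−7)(2−8)(2−5)(2−9) = (−5)·(−6)·(−3)·(−7) = 630 ≡ 3, so v_5 = 3^{−1} = 4 (mod 11).
  v = [5, 3, 9, 1, 4].
Step 2: syndromes of r = [0, 3, 9, 6, 7] (all sums mod 11).
  S_0 = Σ v_i r_i = 5·0 + 3·3 + 9·9 + 1·6 + 4·7 = 124 ≡ 3.
  S_1 = Σ v_i α_i r_i = 5·7·0 + 3·8·3 + 9·5·9 + 1·9·6 + 4·2·7 = 587 ≡ 4.
  α_i^2 mod 11 = [5, 9, 3, 4, 4].
  S_2 = Σ v_i α_i^2 r_i = 5·5·0 + 3·9·3 + 9·3·9 + 1·4·6 + 4·4·7 = 460 ≡ 9.
  S = (3, 4, 9) ≠ 0, so r is not a codeword (an error is present).
Step 3: locate the error. For a single error e at position i, S_ℓ = v_i·e·α_i^ℓ, so α_err = S_1/S_0.
  S_0^{−1} = 3^{−1} = 4 (mod 11), so α_err = 4·4 = 16 ≡ 5 = α_3. Error position i = 3.
  Consistency check: S_2/S_1 = 9·3 = 27 ≡ 5 = α_err ✓ (single-error assumption holds).
Step 4: error magnitude e = S_0/v_3 = S_0·∏_{j≠3}(α_3 − α_j) = 3·5 = 15 ≡ 4 (mod 11).
Step 5: correct position 3: c_3 = r_3 − e = 9 − 4 ≡ 5 (mod 11). Hence c = [0, 3, 5, 6, 7].
  Check: interpolating c through the α_i gives m(x) = 1 + 3·x (degree < 2) with m(α_i) = c_i for every i, so c is indeed a codeword.


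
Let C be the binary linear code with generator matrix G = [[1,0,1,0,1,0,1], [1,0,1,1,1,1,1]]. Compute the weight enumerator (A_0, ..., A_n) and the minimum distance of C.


Weight distribution: A_0 = 1, A_2 = 1, A_4 = 1, A_6 = 1. Minimum distance d = 2.

Enumerate all 2^2 = 4 messages m ∈ F_2^2.
For each, compute codeword c = mG in F_2^7, then tally its weight.
  m = 00 → c = 0000000, weight = 0.
  m = 10 → c = 1010101, weight = 4.
  m = 01 → c = 1011111, weight = 6.
  m = 11 → c = 0001010, weight = 2.
Tally weights:
  weight 0: 1 codewords.
  weight 2: 1 codewords.
  weight 4: 1 codewords.
  weight 6: 1 codewords.
Minimum distance d = smallest w > 0 with A_w > 0 = 2.
Sanity: Σ A_w = 4 = 2^2 = 4 ✓.


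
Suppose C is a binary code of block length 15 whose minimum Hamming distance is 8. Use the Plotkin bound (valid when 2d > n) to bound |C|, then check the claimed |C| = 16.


Plotkin bound M ≤ 16; given |C| = 16 ≤ bound (satisfied).

Check applicability: 2d = 16, n = 15.
2d − n = 1 > 0, so Plotkin applies.
Compute d/(2d−n) = 8/1 ≈ 8.0000.
⌊d/(2d−n)⌋ = 8.
Plotkin bound: M ≤ 2·8 = 16.
Given |C| = 16, check: satisfied.
This |C| is at the Plotkin bound.


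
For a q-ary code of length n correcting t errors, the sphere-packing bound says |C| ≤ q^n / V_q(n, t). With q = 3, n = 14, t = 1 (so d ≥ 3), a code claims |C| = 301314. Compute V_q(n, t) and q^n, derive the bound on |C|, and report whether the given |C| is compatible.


V_q(n, t) = 29, q^n = 4782969, Hamming bound = 164929, |C| = 301314 > bound (violated).

Step 1: Compute V_q(n, t) = Σ_{j=0}^1 C(n, j) (q−1)^j.
  j = 0: C(14,0)·(2)^0 = 1·1 = 1.
  j = 1: C(14,1)·(2)^1 = 14·2 = 28.
  V_q(n, t) = 1 + 28 = 29.
Step 2: q^n = 3^14 = 4782969.
Step 3: Hamming bound ⌊q^n / V_q(n,t)⌋ = ⌊4782969/29⌋ = 164929.
Step 4: Compare |C| = 301314 to 164929: violated.
The claimed |C| lies above the Hamming bound, so no 3-ary code of length 14 with d ≥ 3 can have 301314 codewords.


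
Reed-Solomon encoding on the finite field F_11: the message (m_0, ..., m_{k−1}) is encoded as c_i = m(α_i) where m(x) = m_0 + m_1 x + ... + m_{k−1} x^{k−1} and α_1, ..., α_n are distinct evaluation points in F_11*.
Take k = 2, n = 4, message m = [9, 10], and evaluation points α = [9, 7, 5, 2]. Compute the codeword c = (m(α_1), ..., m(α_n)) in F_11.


c = [0, 2, 4, 7]

Message polynomial: m(x) = 9 + 10·x (mod 11).
For each evaluation point α_i, compute m(α_i) mod 11:
  α_1 = 9: Horner steps 10 → 0, so m(9) = 0.
  α_2 = 7: Horner steps 10 → 2, so m(7) = 2.
  α_3 = 5: Horner steps 10 → 4, so m(5) = 4.
  α_4 = 2: Horner steps 10 → 7, so m(2) = 7.
Codeword c = [0, 2, 4, 7] ∈ F_11^4.


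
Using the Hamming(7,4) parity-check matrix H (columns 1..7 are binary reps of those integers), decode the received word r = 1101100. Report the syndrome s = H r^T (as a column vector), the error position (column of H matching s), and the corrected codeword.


s = (0, 1, 0)^T, error position = 2, corrected codeword c = 1001100

Compute s = H r^T mod 2 one row at a time:
  s_1 = 1 + 1 + 0 + 0 = 2 ≡ 0 (mod 2).
  s_2 = 1 + 0 + 0 + 0 = 1 ≡ 1 (mod 2).
  s_3 = 1 + 0 + 1 + 0 = 2 ≡ 0 (mod 2).
s = (0, 1, 0)^T — this equals column 2 of H (binary 010), so error is at position 2.
Correct: flip bit 2 of r = 1101100 to get c = 1001100.


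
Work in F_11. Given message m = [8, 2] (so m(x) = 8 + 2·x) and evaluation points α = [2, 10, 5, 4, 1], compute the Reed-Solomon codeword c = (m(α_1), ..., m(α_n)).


c = [1, 6, 7, 5, 10]

Message polynomial: m(x) = 8 + 2·x (mod 11).
For each evaluation point α_i, compute m(α_i) mod 11:
  α_1 = 2: Horner steps 2 → 1, so m(2) = 1.
  α_2 = 10: Horner steps 2 → 6, so m(10) = 6.
  α_3 = 5: Horner steps 2 → 7, so m(5) = 7.
  α_4 = 4: Horner steps 2 → 5, so m(4) = 5.
  α_5 = 1: Horner steps 2 → 10, so m(1) = 10.
Codeword c = [1, 6, 7, 5, 10] ∈ F_11^5.
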